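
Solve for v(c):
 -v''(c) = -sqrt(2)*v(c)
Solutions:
 v(c) = C1*exp(-2^(1/4)*c) + C2*exp(2^(1/4)*c)


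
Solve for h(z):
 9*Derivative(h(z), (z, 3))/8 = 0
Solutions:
 h(z) = C1 + C2*z + C3*z^2


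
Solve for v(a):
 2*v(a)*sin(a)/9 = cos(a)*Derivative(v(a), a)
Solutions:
 v(a) = C1/cos(a)^(2/9)


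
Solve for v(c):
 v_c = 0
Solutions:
 v(c) = C1


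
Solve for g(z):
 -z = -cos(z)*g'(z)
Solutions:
 g(z) = C1 + Integral(z/cos(z), z)


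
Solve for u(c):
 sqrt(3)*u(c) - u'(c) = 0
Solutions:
 u(c) = C1*exp(sqrt(3)*c)


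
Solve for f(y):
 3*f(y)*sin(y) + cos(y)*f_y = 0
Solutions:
 f(y) = C1*cos(y)^3


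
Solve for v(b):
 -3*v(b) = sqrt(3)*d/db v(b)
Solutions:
 v(b) = C1*exp(-sqrt(3)*b)


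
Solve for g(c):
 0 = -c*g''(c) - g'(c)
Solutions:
 g(c) = C1 + C2*log(c)


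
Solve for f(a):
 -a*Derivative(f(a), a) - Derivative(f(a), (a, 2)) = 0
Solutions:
 f(a) = C1 + C2*erf(sqrt(2)*a/2)


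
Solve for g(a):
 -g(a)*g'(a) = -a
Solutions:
 g(a) = -sqrt(C1 + a^2)
 g(a) = sqrt(C1 + a^2)


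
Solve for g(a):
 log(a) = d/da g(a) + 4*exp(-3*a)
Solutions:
 g(a) = C1 + a*log(a) - a + 4*exp(-3*a)/3


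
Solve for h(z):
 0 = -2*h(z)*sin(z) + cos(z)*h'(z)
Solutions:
 h(z) = C1/cos(z)^2


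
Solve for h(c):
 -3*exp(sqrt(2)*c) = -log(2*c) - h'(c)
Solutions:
 h(c) = C1 - c*log(c) + c*(1 - log(2)) + 3*sqrt(2)*exp(sqrt(2)*c)/2


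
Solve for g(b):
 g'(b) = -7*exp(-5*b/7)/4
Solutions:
 g(b) = C1 + 49*exp(-5*b/7)/20


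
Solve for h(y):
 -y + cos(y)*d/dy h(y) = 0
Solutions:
 h(y) = C1 + Integral(y/cos(y), y)


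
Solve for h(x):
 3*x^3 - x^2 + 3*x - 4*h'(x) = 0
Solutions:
 h(x) = C1 + 3*x^4/16 - x^3/12 + 3*x^2/8


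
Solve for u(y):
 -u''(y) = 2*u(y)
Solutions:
 u(y) = C1*sin(sqrt(2)*y) + C2*cos(sqrt(2)*y)


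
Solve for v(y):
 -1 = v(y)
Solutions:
 v(y) = -1


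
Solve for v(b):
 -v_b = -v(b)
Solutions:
 v(b) = C1*exp(b)


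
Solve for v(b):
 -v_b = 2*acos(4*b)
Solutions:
 v(b) = C1 - 2*b*acos(4*b) + sqrt(1 - 16*b^2)/2


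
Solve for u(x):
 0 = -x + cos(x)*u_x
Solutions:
 u(x) = C1 + Integral(x/cos(x), x)


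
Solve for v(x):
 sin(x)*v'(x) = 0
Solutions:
 v(x) = C1


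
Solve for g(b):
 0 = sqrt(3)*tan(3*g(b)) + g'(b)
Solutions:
 g(b) = -asin(C1*exp(-3*sqrt(3)*b))/3 + pi/3
 g(b) = asin(C1*exp(-3*sqrt(3)*b))/3


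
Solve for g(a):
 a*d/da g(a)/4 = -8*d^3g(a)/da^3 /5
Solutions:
 g(a) = C1 + Integral(C2*airyai(-10^(1/3)*a/4) + C3*airybi(-10^(1/3)*a/4), a)


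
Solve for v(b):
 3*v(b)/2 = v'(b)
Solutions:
 v(b) = C1*exp(3*b/2)


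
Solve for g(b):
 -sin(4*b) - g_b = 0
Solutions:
 g(b) = C1 + cos(4*b)/4


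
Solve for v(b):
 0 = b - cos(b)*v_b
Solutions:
 v(b) = C1 + Integral(b/cos(b), b)


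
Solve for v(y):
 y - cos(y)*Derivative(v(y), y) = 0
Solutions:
 v(y) = C1 + Integral(y/cos(y), y)


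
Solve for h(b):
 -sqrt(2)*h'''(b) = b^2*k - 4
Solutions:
 h(b) = C1 + C2*b + C3*b^2 - sqrt(2)*b^5*k/120 + sqrt(2)*b^3/3


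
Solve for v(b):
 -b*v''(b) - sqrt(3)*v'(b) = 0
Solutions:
 v(b) = C1 + C2*b^(1 - sqrt(3))


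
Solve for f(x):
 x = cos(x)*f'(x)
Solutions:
 f(x) = C1 + Integral(x/cos(x), x)


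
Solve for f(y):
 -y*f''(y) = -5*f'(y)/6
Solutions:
 f(y) = C1 + C2*y^(11/6)


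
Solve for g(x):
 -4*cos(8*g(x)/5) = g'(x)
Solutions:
 4*x - 5*log(sin(8*g(x)/5) - 1)/16 + 5*log(sin(8*g(x)/5) + 1)/16 = C1


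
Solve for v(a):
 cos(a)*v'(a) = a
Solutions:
 v(a) = C1 + Integral(a/cos(a), a)


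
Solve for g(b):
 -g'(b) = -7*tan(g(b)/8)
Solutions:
 g(b) = -8*asin(C1*exp(7*b/8)) + 8*pi
 g(b) = 8*asin(C1*exp(7*b/8))


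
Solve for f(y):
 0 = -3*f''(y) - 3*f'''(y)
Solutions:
 f(y) = C1 + C2*y + C3*exp(-y)


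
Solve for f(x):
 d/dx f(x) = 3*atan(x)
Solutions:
 f(x) = C1 + 3*x*atan(x) - 3*log(x^2 + 1)/2


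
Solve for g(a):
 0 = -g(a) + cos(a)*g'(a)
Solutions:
 g(a) = C1*sqrt(sin(a) + 1)/sqrt(sin(a) - 1)


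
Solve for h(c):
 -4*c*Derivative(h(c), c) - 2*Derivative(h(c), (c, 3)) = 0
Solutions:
 h(c) = C1 + Integral(C2*airyai(-2^(1/3)*c) + C3*airybi(-2^(1/3)*c), c)


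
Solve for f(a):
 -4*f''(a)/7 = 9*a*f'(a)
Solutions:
 f(a) = C1 + C2*erf(3*sqrt(14)*a/4)


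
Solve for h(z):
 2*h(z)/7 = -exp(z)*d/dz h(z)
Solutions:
 h(z) = C1*exp(2*exp(-z)/7)


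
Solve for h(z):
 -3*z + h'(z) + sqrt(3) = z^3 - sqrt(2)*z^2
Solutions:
 h(z) = C1 + z^4/4 - sqrt(2)*z^3/3 + 3*z^2/2 - sqrt(3)*z


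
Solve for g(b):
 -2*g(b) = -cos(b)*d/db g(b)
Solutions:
 g(b) = C1*(sin(b) + 1)/(sin(b) - 1)


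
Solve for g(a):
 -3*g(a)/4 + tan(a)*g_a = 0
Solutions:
 g(a) = C1*sin(a)^(3/4)


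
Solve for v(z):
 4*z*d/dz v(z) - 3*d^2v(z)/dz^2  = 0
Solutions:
 v(z) = C1 + C2*erfi(sqrt(6)*z/3)


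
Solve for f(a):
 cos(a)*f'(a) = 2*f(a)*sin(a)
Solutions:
 f(a) = C1/cos(a)^2


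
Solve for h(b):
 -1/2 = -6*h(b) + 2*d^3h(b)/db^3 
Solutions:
 h(b) = C3*exp(3^(1/3)*b) + (C1*sin(3^(5/6)*b/2) + C2*cos(3^(5/6)*b/2))*exp(-3^(1/3)*b/2) + 1/12


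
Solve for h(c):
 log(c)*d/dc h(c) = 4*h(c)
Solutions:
 h(c) = C1*exp(4*li(c))


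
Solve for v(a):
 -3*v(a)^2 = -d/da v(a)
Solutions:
 v(a) = -1/(C1 + 3*a)


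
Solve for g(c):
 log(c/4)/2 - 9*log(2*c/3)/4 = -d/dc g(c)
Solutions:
 g(c) = C1 + 7*c*log(c)/4 - 9*c*log(3)/4 - 7*c/4 + 13*c*log(2)/4


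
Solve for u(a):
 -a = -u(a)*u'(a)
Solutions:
 u(a) = -sqrt(C1 + a^2)
 u(a) = sqrt(C1 + a^2)


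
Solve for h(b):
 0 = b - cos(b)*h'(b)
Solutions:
 h(b) = C1 + Integral(b/cos(b), b)


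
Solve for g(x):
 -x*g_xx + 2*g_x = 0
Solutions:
 g(x) = C1 + C2*x^3


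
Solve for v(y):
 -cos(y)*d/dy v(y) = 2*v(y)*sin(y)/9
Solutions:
 v(y) = C1*cos(y)^(2/9)


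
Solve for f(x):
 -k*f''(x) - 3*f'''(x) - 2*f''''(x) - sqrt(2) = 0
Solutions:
 f(x) = C1 + C2*x + C3*exp(x*(sqrt(9 - 8*k) - 3)/4) + C4*exp(-x*(sqrt(9 - 8*k) + 3)/4) - sqrt(2)*x^2/(2*k)


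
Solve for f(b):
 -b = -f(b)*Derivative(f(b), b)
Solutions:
 f(b) = -sqrt(C1 + b^2)
 f(b) = sqrt(C1 + b^2)


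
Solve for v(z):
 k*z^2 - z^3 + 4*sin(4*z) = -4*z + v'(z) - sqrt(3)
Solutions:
 v(z) = C1 + k*z^3/3 - z^4/4 + 2*z^2 + sqrt(3)*z - cos(4*z)


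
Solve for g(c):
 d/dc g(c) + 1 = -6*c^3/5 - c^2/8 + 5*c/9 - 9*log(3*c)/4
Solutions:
 g(c) = C1 - 3*c^4/10 - c^3/24 + 5*c^2/18 - 9*c*log(c)/4 - 9*c*log(3)/4 + 5*c/4


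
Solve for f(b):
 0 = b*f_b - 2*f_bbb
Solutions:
 f(b) = C1 + Integral(C2*airyai(2^(2/3)*b/2) + C3*airybi(2^(2/3)*b/2), b)


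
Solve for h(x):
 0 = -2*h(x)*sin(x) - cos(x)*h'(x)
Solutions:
 h(x) = C1*cos(x)^2


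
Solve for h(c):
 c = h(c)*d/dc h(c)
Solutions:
 h(c) = -sqrt(C1 + c^2)
 h(c) = sqrt(C1 + c^2)


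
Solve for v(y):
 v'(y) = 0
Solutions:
 v(y) = C1


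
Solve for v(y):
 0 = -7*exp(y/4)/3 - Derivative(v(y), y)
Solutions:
 v(y) = C1 - 28*exp(y/4)/3


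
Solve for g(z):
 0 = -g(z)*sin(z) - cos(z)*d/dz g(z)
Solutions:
 g(z) = C1*cos(z)


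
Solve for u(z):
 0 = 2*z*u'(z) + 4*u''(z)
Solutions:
 u(z) = C1 + C2*erf(z/2)


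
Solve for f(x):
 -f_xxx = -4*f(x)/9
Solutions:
 f(x) = C3*exp(2^(2/3)*3^(1/3)*x/3) + (C1*sin(2^(2/3)*3^(5/6)*x/6) + C2*cos(2^(2/3)*3^(5/6)*x/6))*exp(-2^(2/3)*3^(1/3)*x/6)


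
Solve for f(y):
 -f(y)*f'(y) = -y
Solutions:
 f(y) = -sqrt(C1 + y^2)
 f(y) = sqrt(C1 + y^2)


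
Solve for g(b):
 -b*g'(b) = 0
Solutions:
 g(b) = C1


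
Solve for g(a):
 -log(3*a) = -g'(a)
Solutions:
 g(a) = C1 + a*log(a) - a + a*log(3)


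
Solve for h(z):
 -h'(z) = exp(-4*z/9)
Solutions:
 h(z) = C1 + 9*exp(-4*z/9)/4


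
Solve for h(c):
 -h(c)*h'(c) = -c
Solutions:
 h(c) = -sqrt(C1 + c^2)
 h(c) = sqrt(C1 + c^2)


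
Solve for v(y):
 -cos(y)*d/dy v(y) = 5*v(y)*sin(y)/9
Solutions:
 v(y) = C1*cos(y)^(5/9)


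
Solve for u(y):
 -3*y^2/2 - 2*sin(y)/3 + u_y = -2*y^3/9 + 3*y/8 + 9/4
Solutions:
 u(y) = C1 - y^4/18 + y^3/2 + 3*y^2/16 + 9*y/4 - 2*cos(y)/3


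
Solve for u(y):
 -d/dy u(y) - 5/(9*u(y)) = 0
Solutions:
 u(y) = -sqrt(C1 - 10*y)/3
 u(y) = sqrt(C1 - 10*y)/3


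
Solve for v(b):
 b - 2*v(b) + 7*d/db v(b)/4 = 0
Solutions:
 v(b) = C1*exp(8*b/7) + b/2 + 7/16


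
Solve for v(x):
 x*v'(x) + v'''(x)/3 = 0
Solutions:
 v(x) = C1 + Integral(C2*airyai(-3^(1/3)*x) + C3*airybi(-3^(1/3)*x), x)


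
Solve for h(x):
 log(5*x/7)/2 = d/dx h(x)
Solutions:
 h(x) = C1 + x*log(x)/2 - x*log(7)/2 - x/2 + x*log(5)/2


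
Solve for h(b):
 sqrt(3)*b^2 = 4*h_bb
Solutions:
 h(b) = C1 + C2*b + sqrt(3)*b^4/48


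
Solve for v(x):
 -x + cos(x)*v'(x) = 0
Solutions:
 v(x) = C1 + Integral(x/cos(x), x)


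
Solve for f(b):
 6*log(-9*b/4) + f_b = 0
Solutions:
 f(b) = C1 - 6*b*log(-b) + 6*b*(-2*log(3) + 1 + 2*log(2))


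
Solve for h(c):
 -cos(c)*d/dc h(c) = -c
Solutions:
 h(c) = C1 + Integral(c/cos(c), c)


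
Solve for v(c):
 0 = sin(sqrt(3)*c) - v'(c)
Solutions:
 v(c) = C1 - sqrt(3)*cos(sqrt(3)*c)/3


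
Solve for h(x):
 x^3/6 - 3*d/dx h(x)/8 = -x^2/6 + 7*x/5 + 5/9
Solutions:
 h(x) = C1 + x^4/9 + 4*x^3/27 - 28*x^2/15 - 40*x/27


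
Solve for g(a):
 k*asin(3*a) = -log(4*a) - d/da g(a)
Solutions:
 g(a) = C1 - a*log(a) - 2*a*log(2) + a - k*(a*asin(3*a) + sqrt(1 - 9*a^2)/3)


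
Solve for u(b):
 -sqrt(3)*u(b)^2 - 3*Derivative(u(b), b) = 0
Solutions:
 u(b) = 3/(C1 + sqrt(3)*b)


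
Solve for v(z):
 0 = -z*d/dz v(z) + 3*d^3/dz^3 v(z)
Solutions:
 v(z) = C1 + Integral(C2*airyai(3^(2/3)*z/3) + C3*airybi(3^(2/3)*z/3), z)


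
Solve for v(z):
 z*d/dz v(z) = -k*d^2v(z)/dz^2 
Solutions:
 v(z) = C1 + C2*sqrt(k)*erf(sqrt(2)*z*sqrt(1/k)/2)


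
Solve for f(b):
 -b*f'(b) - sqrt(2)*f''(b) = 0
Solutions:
 f(b) = C1 + C2*erf(2^(1/4)*b/2)


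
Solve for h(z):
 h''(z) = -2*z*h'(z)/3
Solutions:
 h(z) = C1 + C2*erf(sqrt(3)*z/3)


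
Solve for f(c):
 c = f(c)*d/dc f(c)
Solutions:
 f(c) = -sqrt(C1 + c^2)
 f(c) = sqrt(C1 + c^2)


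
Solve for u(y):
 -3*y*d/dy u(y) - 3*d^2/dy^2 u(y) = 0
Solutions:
 u(y) = C1 + C2*erf(sqrt(2)*y/2)


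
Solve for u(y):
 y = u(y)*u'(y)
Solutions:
 u(y) = -sqrt(C1 + y^2)
 u(y) = sqrt(C1 + y^2)


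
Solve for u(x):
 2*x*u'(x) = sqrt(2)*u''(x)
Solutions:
 u(x) = C1 + C2*erfi(2^(3/4)*x/2)


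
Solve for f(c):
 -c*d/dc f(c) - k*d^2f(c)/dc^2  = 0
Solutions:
 f(c) = C1 + C2*sqrt(k)*erf(sqrt(2)*c*sqrt(1/k)/2)


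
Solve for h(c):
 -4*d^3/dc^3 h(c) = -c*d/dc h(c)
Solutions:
 h(c) = C1 + Integral(C2*airyai(2^(1/3)*c/2) + C3*airybi(2^(1/3)*c/2), c)


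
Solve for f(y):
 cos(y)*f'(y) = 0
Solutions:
 f(y) = C1


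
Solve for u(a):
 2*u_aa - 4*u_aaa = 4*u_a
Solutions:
 u(a) = C1 + (C2*sin(sqrt(15)*a/4) + C3*cos(sqrt(15)*a/4))*exp(a/4)


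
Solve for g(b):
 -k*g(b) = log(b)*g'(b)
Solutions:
 g(b) = C1*exp(-k*li(b))


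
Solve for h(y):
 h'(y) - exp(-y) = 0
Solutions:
 h(y) = C1 - exp(-y)


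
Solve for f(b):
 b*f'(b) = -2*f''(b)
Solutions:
 f(b) = C1 + C2*erf(b/2)


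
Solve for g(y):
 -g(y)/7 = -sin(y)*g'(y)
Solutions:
 g(y) = C1*(cos(y) - 1)^(1/14)/(cos(y) + 1)^(1/14)


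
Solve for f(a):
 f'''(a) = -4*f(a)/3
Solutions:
 f(a) = C3*exp(-6^(2/3)*a/3) + (C1*sin(2^(2/3)*3^(1/6)*a/2) + C2*cos(2^(2/3)*3^(1/6)*a/2))*exp(6^(2/3)*a/6)


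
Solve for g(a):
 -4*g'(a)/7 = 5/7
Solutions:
 g(a) = C1 - 5*a/4


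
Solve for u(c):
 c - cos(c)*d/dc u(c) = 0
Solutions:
 u(c) = C1 + Integral(c/cos(c), c)


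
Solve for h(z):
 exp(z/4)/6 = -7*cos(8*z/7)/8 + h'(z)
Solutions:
 h(z) = C1 + 2*exp(z/4)/3 + 49*sin(8*z/7)/64


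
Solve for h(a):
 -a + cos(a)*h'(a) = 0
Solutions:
 h(a) = C1 + Integral(a/cos(a), a)


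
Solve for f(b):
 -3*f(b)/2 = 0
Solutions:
 f(b) = 0


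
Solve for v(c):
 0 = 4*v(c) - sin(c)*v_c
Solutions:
 v(c) = C1*(cos(c)^2 - 2*cos(c) + 1)/(cos(c)^2 + 2*cos(c) + 1)


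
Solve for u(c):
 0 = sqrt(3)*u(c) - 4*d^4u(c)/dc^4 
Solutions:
 u(c) = C1*exp(-sqrt(2)*3^(1/8)*c/2) + C2*exp(sqrt(2)*3^(1/8)*c/2) + C3*sin(sqrt(2)*3^(1/8)*c/2) + C4*cos(sqrt(2)*3^(1/8)*c/2)


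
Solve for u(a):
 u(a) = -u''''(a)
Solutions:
 u(a) = (C1*sin(sqrt(2)*a/2) + C2*cos(sqrt(2)*a/2))*exp(-sqrt(2)*a/2) + (C3*sin(sqrt(2)*a/2) + C4*cos(sqrt(2)*a/2))*exp(sqrt(2)*a/2)


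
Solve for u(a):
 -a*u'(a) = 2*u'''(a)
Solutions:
 u(a) = C1 + Integral(C2*airyai(-2^(2/3)*a/2) + C3*airybi(-2^(2/3)*a/2), a)


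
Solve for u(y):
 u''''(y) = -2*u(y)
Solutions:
 u(y) = (C1*sin(2^(3/4)*y/2) + C2*cos(2^(3/4)*y/2))*exp(-2^(3/4)*y/2) + (C3*sin(2^(3/4)*y/2) + C4*cos(2^(3/4)*y/2))*exp(2^(3/4)*y/2)


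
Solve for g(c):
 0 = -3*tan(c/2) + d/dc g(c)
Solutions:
 g(c) = C1 - 6*log(cos(c/2))


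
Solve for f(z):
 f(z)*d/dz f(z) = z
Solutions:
 f(z) = -sqrt(C1 + z^2)
 f(z) = sqrt(C1 + z^2)


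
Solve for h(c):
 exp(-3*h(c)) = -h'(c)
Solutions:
 h(c) = log(C1 - 3*c)/3
 h(c) = log((-3^(1/3) - 3^(5/6)*I)*(C1 - c)^(1/3)/2)
 h(c) = log((-3^(1/3) + 3^(5/6)*I)*(C1 - c)^(1/3)/2)


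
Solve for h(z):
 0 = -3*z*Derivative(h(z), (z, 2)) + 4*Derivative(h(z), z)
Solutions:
 h(z) = C1 + C2*z^(7/3)


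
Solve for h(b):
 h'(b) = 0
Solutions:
 h(b) = C1


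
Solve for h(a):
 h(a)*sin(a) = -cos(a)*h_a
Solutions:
 h(a) = C1*cos(a)


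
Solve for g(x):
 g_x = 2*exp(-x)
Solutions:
 g(x) = C1 - 2*exp(-x)


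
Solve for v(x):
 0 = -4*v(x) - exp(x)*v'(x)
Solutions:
 v(x) = C1*exp(4*exp(-x))


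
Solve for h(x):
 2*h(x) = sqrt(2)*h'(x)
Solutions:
 h(x) = C1*exp(sqrt(2)*x)


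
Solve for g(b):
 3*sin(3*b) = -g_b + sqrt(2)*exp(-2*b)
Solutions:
 g(b) = C1 + cos(3*b) - sqrt(2)*exp(-2*b)/2


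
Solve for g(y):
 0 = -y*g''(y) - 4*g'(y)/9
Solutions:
 g(y) = C1 + C2*y^(5/9)


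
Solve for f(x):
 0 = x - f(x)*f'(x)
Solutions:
 f(x) = -sqrt(C1 + x^2)
 f(x) = sqrt(C1 + x^2)


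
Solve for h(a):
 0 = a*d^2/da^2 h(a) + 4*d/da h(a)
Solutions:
 h(a) = C1 + C2/a^3


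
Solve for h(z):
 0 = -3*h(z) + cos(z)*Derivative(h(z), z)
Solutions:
 h(z) = C1*(sin(z) + 1)^(3/2)/(sin(z) - 1)^(3/2)


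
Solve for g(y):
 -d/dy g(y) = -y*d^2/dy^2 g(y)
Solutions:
 g(y) = C1 + C2*y^2


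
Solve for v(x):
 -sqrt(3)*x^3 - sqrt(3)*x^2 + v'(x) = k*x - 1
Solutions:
 v(x) = C1 + k*x^2/2 + sqrt(3)*x^4/4 + sqrt(3)*x^3/3 - x


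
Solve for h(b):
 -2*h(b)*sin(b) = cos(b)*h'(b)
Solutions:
 h(b) = C1*cos(b)^2


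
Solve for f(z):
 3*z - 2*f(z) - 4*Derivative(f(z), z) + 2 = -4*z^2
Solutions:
 f(z) = C1*exp(-z/2) + 2*z^2 - 13*z/2 + 14


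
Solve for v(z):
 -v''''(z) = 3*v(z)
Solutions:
 v(z) = (C1*sin(sqrt(2)*3^(1/4)*z/2) + C2*cos(sqrt(2)*3^(1/4)*z/2))*exp(-sqrt(2)*3^(1/4)*z/2) + (C3*sin(sqrt(2)*3^(1/4)*z/2) + C4*cos(sqrt(2)*3^(1/4)*z/2))*exp(sqrt(2)*3^(1/4)*z/2)


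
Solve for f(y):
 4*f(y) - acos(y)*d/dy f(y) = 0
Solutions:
 f(y) = C1*exp(4*Integral(1/acos(y), y))


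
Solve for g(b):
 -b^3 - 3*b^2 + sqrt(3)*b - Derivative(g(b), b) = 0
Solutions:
 g(b) = C1 - b^4/4 - b^3 + sqrt(3)*b^2/2


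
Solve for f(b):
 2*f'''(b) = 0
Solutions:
 f(b) = C1 + C2*b + C3*b^2


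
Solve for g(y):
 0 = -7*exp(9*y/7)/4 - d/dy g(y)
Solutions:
 g(y) = C1 - 49*exp(9*y/7)/36


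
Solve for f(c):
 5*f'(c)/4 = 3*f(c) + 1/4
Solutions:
 f(c) = C1*exp(12*c/5) - 1/12


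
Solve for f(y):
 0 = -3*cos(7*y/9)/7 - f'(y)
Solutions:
 f(y) = C1 - 27*sin(7*y/9)/49


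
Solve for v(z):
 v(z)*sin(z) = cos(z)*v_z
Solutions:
 v(z) = C1/cos(z)


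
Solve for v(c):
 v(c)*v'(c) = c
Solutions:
 v(c) = -sqrt(C1 + c^2)
 v(c) = sqrt(C1 + c^2)


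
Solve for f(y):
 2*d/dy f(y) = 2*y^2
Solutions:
 f(y) = C1 + y^3/3


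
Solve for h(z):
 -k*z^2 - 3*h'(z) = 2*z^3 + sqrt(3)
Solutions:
 h(z) = C1 - k*z^3/9 - z^4/6 - sqrt(3)*z/3


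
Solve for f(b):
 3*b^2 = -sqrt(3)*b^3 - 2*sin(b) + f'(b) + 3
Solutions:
 f(b) = C1 + sqrt(3)*b^4/4 + b^3 - 3*b - 2*cos(b)


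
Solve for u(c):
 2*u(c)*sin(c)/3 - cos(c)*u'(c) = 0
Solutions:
 u(c) = C1/cos(c)^(2/3)


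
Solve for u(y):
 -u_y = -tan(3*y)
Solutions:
 u(y) = C1 - log(cos(3*y))/3


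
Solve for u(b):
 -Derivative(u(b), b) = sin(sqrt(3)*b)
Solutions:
 u(b) = C1 + sqrt(3)*cos(sqrt(3)*b)/3


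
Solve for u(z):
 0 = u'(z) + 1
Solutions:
 u(z) = C1 - z


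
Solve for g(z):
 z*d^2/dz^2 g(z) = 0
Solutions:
 g(z) = C1 + C2*z


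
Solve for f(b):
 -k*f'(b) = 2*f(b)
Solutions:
 f(b) = C1*exp(-2*b/k)


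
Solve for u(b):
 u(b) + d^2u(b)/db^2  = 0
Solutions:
 u(b) = C1*sin(b) + C2*cos(b)


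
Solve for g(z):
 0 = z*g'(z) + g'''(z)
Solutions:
 g(z) = C1 + Integral(C2*airyai(-z) + C3*airybi(-z), z)


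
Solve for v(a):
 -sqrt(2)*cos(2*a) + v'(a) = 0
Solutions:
 v(a) = C1 + sqrt(2)*sin(2*a)/2


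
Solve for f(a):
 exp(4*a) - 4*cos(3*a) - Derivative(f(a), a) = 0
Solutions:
 f(a) = C1 + exp(4*a)/4 - 4*sin(3*a)/3


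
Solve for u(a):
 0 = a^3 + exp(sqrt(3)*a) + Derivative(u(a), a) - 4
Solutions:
 u(a) = C1 - a^4/4 + 4*a - sqrt(3)*exp(sqrt(3)*a)/3


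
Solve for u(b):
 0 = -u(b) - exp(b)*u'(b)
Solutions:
 u(b) = C1*exp(exp(-b))


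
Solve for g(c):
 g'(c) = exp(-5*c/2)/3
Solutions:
 g(c) = C1 - 2*exp(-5*c/2)/15


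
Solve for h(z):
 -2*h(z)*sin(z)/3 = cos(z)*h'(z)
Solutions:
 h(z) = C1*cos(z)^(2/3)


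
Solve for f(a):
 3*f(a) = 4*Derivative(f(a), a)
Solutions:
 f(a) = C1*exp(3*a/4)


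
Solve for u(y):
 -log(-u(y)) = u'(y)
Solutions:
 -li(-u(y)) = C1 - y


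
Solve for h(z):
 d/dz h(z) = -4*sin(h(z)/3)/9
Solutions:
 4*z/9 + 3*log(cos(h(z)/3) - 1)/2 - 3*log(cos(h(z)/3) + 1)/2 = C1


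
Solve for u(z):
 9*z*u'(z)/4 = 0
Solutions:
 u(z) = C1


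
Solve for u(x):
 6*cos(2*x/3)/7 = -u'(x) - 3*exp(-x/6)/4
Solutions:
 u(x) = C1 - 9*sin(2*x/3)/7 + 9*exp(-x/6)/2


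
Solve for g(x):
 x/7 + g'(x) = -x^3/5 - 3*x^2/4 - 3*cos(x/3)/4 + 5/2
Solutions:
 g(x) = C1 - x^4/20 - x^3/4 - x^2/14 + 5*x/2 - 9*sin(x/3)/4


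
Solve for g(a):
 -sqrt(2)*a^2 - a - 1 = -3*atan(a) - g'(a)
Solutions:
 g(a) = C1 + sqrt(2)*a^3/3 + a^2/2 - 3*a*atan(a) + a + 3*log(a^2 + 1)/2


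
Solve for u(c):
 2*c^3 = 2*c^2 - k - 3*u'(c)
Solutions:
 u(c) = C1 - c^4/6 + 2*c^3/9 - c*k/3


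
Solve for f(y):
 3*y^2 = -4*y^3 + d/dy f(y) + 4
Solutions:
 f(y) = C1 + y^4 + y^3 - 4*y


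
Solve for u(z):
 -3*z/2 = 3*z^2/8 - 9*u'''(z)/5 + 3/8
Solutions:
 u(z) = C1 + C2*z + C3*z^2 + z^5/288 + 5*z^4/144 + 5*z^3/144


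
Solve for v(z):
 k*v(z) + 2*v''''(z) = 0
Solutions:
 v(z) = C1*exp(-2^(3/4)*z*(-k)^(1/4)/2) + C2*exp(2^(3/4)*z*(-k)^(1/4)/2) + C3*exp(-2^(3/4)*I*z*(-k)^(1/4)/2) + C4*exp(2^(3/4)*I*z*(-k)^(1/4)/2)


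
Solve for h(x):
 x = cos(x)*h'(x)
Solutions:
 h(x) = C1 + Integral(x/cos(x), x)


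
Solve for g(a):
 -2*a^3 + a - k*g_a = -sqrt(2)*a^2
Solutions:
 g(a) = C1 - a^4/(2*k) + sqrt(2)*a^3/(3*k) + a^2/(2*k)


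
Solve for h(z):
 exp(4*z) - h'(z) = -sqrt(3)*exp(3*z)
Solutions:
 h(z) = C1 + exp(4*z)/4 + sqrt(3)*exp(3*z)/3


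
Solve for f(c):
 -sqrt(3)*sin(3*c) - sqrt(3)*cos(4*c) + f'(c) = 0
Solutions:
 f(c) = C1 + sqrt(3)*sin(4*c)/4 - sqrt(3)*cos(3*c)/3


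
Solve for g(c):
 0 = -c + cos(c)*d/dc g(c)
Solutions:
 g(c) = C1 + Integral(c/cos(c), c)


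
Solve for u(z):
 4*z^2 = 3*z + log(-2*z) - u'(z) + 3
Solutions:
 u(z) = C1 - 4*z^3/3 + 3*z^2/2 + z*log(-z) + z*(log(2) + 2)


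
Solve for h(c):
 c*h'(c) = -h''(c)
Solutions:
 h(c) = C1 + C2*erf(sqrt(2)*c/2)


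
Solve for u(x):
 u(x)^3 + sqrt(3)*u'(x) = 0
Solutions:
 u(x) = -sqrt(6)*sqrt(-1/(C1 - sqrt(3)*x))/2
 u(x) = sqrt(6)*sqrt(-1/(C1 - sqrt(3)*x))/2


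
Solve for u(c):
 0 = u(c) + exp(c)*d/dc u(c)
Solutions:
 u(c) = C1*exp(exp(-c))


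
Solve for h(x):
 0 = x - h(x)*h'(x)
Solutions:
 h(x) = -sqrt(C1 + x^2)
 h(x) = sqrt(C1 + x^2)


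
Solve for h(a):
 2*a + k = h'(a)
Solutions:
 h(a) = C1 + a^2 + a*k


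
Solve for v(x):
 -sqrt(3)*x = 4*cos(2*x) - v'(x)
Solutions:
 v(x) = C1 + sqrt(3)*x^2/2 + 2*sin(2*x)


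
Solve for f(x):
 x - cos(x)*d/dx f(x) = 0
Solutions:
 f(x) = C1 + Integral(x/cos(x), x)


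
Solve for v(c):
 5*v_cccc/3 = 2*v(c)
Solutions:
 v(c) = C1*exp(-5^(3/4)*6^(1/4)*c/5) + C2*exp(5^(3/4)*6^(1/4)*c/5) + C3*sin(5^(3/4)*6^(1/4)*c/5) + C4*cos(5^(3/4)*6^(1/4)*c/5)


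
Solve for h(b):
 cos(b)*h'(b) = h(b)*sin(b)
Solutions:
 h(b) = C1/cos(b)


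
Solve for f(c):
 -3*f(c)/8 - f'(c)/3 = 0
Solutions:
 f(c) = C1*exp(-9*c/8)


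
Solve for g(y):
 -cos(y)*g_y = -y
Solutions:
 g(y) = C1 + Integral(y/cos(y), y)


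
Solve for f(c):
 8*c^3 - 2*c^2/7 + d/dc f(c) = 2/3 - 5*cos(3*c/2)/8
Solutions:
 f(c) = C1 - 2*c^4 + 2*c^3/21 + 2*c/3 - 5*sin(3*c/2)/12


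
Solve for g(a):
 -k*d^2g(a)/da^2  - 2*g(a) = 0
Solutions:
 g(a) = C1*exp(-sqrt(2)*a*sqrt(-1/k)) + C2*exp(sqrt(2)*a*sqrt(-1/k))


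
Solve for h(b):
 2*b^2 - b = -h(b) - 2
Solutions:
 h(b) = -2*b^2 + b - 2


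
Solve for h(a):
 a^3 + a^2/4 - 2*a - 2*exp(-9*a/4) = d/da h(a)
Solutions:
 h(a) = C1 + a^4/4 + a^3/12 - a^2 + 8*exp(-9*a/4)/9


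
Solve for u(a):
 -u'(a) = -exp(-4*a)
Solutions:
 u(a) = C1 - exp(-4*a)/4


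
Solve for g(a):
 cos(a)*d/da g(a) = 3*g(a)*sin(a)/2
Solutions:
 g(a) = C1/cos(a)^(3/2)


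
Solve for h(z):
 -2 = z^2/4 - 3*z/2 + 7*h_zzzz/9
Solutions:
 h(z) = C1 + C2*z + C3*z^2 + C4*z^3 - z^6/1120 + 9*z^5/560 - 3*z^4/28


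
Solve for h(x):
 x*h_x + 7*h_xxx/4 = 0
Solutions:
 h(x) = C1 + Integral(C2*airyai(-14^(2/3)*x/7) + C3*airybi(-14^(2/3)*x/7), x)


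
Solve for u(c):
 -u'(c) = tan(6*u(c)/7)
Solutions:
 u(c) = -7*asin(C1*exp(-6*c/7))/6 + 7*pi/6
 u(c) = 7*asin(C1*exp(-6*c/7))/6


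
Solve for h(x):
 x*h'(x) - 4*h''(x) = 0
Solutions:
 h(x) = C1 + C2*erfi(sqrt(2)*x/4)


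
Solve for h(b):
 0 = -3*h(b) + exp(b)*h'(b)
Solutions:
 h(b) = C1*exp(-3*exp(-b))


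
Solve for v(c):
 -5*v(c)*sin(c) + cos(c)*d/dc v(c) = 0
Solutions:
 v(c) = C1/cos(c)^5


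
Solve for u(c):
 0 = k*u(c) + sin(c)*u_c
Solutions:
 u(c) = C1*exp(k*(-log(cos(c) - 1) + log(cos(c) + 1))/2)


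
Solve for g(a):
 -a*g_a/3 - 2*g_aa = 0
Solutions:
 g(a) = C1 + C2*erf(sqrt(3)*a/6)


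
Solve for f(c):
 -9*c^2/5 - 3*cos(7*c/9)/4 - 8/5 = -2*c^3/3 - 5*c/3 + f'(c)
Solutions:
 f(c) = C1 + c^4/6 - 3*c^3/5 + 5*c^2/6 - 8*c/5 - 27*sin(7*c/9)/28


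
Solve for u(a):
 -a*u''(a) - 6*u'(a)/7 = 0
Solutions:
 u(a) = C1 + C2*a^(1/7)


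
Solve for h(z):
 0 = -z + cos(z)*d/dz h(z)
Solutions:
 h(z) = C1 + Integral(z/cos(z), z)


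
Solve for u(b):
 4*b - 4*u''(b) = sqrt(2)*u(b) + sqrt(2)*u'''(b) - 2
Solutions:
 u(b) = C1*exp(b*(-4*sqrt(2) + 8/(27/2 + 16*sqrt(2) + sqrt(-2048 + (27 + 32*sqrt(2))^2)/2)^(1/3) + (27/2 + 16*sqrt(2) + sqrt(-2048 + (27 + 32*sqrt(2))^2)/2)^(1/3))/6)*sin(sqrt(3)*b*(-(27/2 + 16*sqrt(2) + sqrt(-2048 + (27 + 32*sqrt(2))^2)/2)^(1/3) + 8/(27/2 + 16*sqrt(2) + sqrt(-2048 + (27 + 32*sqrt(2))^2)/2)^(1/3))/6) + C2*exp(b*(-4*sqrt(2) + 8/(27/2 + 16*sqrt(2) + sqrt(-2048 + (27 + 32*sqrt(2))^2)/2)^(1/3) + (27/2 + 16*sqrt(2) + sqrt(-2048 + (27 + 32*sqrt(2))^2)/2)^(1/3))/6)*cos(sqrt(3)*b*(-(27/2 + 16*sqrt(2) + sqrt(-2048 + (27 + 32*sqrt(2))^2)/2)^(1/3) + 8/(27/2 + 16*sqrt(2) + sqrt(-2048 + (27 + 32*sqrt(2))^2)/2)^(1/3))/6) + C3*exp(-b*(8/(27/2 + 16*sqrt(2) + sqrt(-2048 + (27 + 32*sqrt(2))^2)/2)^(1/3) + 2*sqrt(2) + (27/2 + 16*sqrt(2) + sqrt(-2048 + (27 + 32*sqrt(2))^2)/2)^(1/3))/3) + 2*sqrt(2)*b + sqrt(2)


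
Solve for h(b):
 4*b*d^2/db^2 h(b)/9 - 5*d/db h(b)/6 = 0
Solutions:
 h(b) = C1 + C2*b^(23/8)


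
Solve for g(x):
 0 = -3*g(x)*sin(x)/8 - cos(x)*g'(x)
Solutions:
 g(x) = C1*cos(x)^(3/8)


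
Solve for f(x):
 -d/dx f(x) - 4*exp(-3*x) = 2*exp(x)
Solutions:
 f(x) = C1 - 2*exp(x) + 4*exp(-3*x)/3


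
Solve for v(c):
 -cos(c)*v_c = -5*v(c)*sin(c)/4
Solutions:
 v(c) = C1/cos(c)^(5/4)


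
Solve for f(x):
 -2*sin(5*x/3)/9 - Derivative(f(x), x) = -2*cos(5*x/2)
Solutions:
 f(x) = C1 + 4*sin(5*x/2)/5 + 2*cos(5*x/3)/15


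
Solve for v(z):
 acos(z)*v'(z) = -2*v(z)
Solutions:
 v(z) = C1*exp(-2*Integral(1/acos(z), z))


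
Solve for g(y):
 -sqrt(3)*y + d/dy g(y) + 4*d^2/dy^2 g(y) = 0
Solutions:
 g(y) = C1 + C2*exp(-y/4) + sqrt(3)*y^2/2 - 4*sqrt(3)*y


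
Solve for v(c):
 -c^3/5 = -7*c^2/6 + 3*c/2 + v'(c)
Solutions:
 v(c) = C1 - c^4/20 + 7*c^3/18 - 3*c^2/4


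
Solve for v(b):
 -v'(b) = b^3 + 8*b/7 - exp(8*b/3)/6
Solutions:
 v(b) = C1 - b^4/4 - 4*b^2/7 + exp(8*b/3)/16


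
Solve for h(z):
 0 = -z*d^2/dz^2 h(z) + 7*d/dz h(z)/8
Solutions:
 h(z) = C1 + C2*z^(15/8)


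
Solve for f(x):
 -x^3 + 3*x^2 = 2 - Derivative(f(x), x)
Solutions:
 f(x) = C1 + x^4/4 - x^3 + 2*x


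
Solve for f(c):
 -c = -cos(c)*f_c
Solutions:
 f(c) = C1 + Integral(c/cos(c), c)


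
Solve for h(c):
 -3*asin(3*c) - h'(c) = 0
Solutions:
 h(c) = C1 - 3*c*asin(3*c) - sqrt(1 - 9*c^2)


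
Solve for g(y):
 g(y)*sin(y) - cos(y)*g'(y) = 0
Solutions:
 g(y) = C1/cos(y)


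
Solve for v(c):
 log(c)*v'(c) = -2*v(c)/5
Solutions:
 v(c) = C1*exp(-2*li(c)/5)


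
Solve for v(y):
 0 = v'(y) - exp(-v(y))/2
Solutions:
 v(y) = log(C1 + y/2)


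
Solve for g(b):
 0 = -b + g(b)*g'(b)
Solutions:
 g(b) = -sqrt(C1 + b^2)
 g(b) = sqrt(C1 + b^2)


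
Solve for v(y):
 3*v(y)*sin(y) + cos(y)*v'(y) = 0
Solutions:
 v(y) = C1*cos(y)^3


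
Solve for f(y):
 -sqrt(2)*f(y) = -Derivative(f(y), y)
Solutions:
 f(y) = C1*exp(sqrt(2)*y)


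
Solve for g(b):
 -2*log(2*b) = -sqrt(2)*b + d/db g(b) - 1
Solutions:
 g(b) = C1 + sqrt(2)*b^2/2 - 2*b*log(b) - b*log(4) + 3*b


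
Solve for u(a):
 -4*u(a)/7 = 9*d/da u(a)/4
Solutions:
 u(a) = C1*exp(-16*a/63)


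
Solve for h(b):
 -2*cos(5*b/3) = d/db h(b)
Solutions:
 h(b) = C1 - 6*sin(5*b/3)/5


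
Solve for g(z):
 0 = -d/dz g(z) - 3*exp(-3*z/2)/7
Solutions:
 g(z) = C1 + 2*exp(-3*z/2)/7


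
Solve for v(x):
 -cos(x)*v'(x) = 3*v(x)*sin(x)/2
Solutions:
 v(x) = C1*cos(x)^(3/2)


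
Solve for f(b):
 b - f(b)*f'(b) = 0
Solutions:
 f(b) = -sqrt(C1 + b^2)
 f(b) = sqrt(C1 + b^2)


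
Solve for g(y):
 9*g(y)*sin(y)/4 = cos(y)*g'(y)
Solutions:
 g(y) = C1/cos(y)^(9/4)


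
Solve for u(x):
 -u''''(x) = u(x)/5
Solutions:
 u(x) = (C1*sin(sqrt(2)*5^(3/4)*x/10) + C2*cos(sqrt(2)*5^(3/4)*x/10))*exp(-sqrt(2)*5^(3/4)*x/10) + (C3*sin(sqrt(2)*5^(3/4)*x/10) + C4*cos(sqrt(2)*5^(3/4)*x/10))*exp(sqrt(2)*5^(3/4)*x/10)


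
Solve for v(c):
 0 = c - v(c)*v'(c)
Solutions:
 v(c) = -sqrt(C1 + c^2)
 v(c) = sqrt(C1 + c^2)


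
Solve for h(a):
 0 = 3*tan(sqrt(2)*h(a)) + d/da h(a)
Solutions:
 h(a) = sqrt(2)*(pi - asin(C1*exp(-3*sqrt(2)*a)))/2
 h(a) = sqrt(2)*asin(C1*exp(-3*sqrt(2)*a))/2


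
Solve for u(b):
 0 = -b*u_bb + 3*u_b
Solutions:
 u(b) = C1 + C2*b^4


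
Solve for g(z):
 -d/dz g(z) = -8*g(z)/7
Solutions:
 g(z) = C1*exp(8*z/7)


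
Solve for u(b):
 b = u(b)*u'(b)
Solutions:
 u(b) = -sqrt(C1 + b^2)
 u(b) = sqrt(C1 + b^2)


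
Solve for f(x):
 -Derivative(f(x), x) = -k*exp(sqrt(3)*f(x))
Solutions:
 f(x) = sqrt(3)*(2*log(-1/(C1 + k*x)) - log(3))/6


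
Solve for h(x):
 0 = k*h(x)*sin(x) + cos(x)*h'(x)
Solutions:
 h(x) = C1*exp(k*log(cos(x)))


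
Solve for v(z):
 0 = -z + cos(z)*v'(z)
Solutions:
 v(z) = C1 + Integral(z/cos(z), z)


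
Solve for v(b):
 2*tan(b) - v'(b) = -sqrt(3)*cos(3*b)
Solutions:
 v(b) = C1 - 2*log(cos(b)) + sqrt(3)*sin(3*b)/3


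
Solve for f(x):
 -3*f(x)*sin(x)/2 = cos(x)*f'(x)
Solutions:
 f(x) = C1*cos(x)^(3/2)


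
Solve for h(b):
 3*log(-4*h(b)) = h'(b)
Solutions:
 -Integral(1/(log(-_y) + 2*log(2)), (_y, h(b)))/3 = C1 - b


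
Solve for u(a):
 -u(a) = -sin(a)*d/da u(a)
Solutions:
 u(a) = C1*sqrt(cos(a) - 1)/sqrt(cos(a) + 1)


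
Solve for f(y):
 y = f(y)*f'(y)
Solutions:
 f(y) = -sqrt(C1 + y^2)
 f(y) = sqrt(C1 + y^2)


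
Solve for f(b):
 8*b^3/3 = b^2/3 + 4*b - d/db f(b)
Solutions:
 f(b) = C1 - 2*b^4/3 + b^3/9 + 2*b^2


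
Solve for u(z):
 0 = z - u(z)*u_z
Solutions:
 u(z) = -sqrt(C1 + z^2)
 u(z) = sqrt(C1 + z^2)


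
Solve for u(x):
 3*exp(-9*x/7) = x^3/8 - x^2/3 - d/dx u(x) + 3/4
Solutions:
 u(x) = C1 + x^4/32 - x^3/9 + 3*x/4 + 7*exp(-9*x/7)/3


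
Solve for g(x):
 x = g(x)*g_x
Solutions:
 g(x) = -sqrt(C1 + x^2)
 g(x) = sqrt(C1 + x^2)


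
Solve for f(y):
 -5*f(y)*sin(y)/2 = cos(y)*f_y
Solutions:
 f(y) = C1*cos(y)^(5/2)


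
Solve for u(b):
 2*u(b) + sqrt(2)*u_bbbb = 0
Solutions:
 u(b) = (C1*sin(2^(5/8)*b/2) + C2*cos(2^(5/8)*b/2))*exp(-2^(5/8)*b/2) + (C3*sin(2^(5/8)*b/2) + C4*cos(2^(5/8)*b/2))*exp(2^(5/8)*b/2)


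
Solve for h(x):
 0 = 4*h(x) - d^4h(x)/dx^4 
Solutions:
 h(x) = C1*exp(-sqrt(2)*x) + C2*exp(sqrt(2)*x) + C3*sin(sqrt(2)*x) + C4*cos(sqrt(2)*x)


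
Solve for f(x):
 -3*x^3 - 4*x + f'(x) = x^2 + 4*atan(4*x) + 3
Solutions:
 f(x) = C1 + 3*x^4/4 + x^3/3 + 2*x^2 + 4*x*atan(4*x) + 3*x - log(16*x^2 + 1)/2


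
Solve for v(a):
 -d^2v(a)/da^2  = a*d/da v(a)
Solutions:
 v(a) = C1 + C2*erf(sqrt(2)*a/2)


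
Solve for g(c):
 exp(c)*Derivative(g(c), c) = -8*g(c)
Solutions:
 g(c) = C1*exp(8*exp(-c))


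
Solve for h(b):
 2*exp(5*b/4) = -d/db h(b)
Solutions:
 h(b) = C1 - 8*exp(5*b/4)/5


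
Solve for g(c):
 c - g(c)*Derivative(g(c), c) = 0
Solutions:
 g(c) = -sqrt(C1 + c^2)
 g(c) = sqrt(C1 + c^2)


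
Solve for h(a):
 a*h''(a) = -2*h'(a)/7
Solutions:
 h(a) = C1 + C2*a^(5/7)


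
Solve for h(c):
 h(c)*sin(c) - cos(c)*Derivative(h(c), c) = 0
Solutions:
 h(c) = C1/cos(c)


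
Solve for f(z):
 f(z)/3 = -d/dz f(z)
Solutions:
 f(z) = C1*exp(-z/3)


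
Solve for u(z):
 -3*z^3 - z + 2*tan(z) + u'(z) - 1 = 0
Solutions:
 u(z) = C1 + 3*z^4/4 + z^2/2 + z + 2*log(cos(z))


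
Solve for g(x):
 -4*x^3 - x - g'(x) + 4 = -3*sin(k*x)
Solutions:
 g(x) = C1 - x^4 - x^2/2 + 4*x - 3*cos(k*x)/k


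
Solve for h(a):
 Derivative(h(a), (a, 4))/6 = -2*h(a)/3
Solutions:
 h(a) = (C1*sin(a) + C2*cos(a))*exp(-a) + (C3*sin(a) + C4*cos(a))*exp(a)


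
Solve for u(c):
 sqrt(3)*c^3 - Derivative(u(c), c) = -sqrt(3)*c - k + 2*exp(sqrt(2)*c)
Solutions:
 u(c) = C1 + sqrt(3)*c^4/4 + sqrt(3)*c^2/2 + c*k - sqrt(2)*exp(sqrt(2)*c)


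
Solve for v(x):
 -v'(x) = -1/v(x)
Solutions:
 v(x) = -sqrt(C1 + 2*x)
 v(x) = sqrt(C1 + 2*x)


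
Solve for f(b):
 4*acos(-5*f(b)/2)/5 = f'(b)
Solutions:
 Integral(1/acos(-5*_y/2), (_y, f(b))) = C1 + 4*b/5


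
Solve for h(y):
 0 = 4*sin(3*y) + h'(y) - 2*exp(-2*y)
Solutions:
 h(y) = C1 + 4*cos(3*y)/3 - exp(-2*y)


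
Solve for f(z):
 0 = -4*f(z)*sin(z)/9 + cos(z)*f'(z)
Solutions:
 f(z) = C1/cos(z)^(4/9)


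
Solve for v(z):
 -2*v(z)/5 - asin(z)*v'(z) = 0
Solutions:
 v(z) = C1*exp(-2*Integral(1/asin(z), z)/5)


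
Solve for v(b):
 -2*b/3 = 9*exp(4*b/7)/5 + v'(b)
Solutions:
 v(b) = C1 - b^2/3 - 63*exp(4*b/7)/20


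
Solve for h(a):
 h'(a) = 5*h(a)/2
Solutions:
 h(a) = C1*exp(5*a/2)


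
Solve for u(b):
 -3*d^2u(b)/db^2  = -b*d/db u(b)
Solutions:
 u(b) = C1 + C2*erfi(sqrt(6)*b/6)


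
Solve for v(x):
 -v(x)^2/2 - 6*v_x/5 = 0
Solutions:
 v(x) = 12/(C1 + 5*x)


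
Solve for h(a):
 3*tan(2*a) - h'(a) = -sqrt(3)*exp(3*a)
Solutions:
 h(a) = C1 + sqrt(3)*exp(3*a)/3 - 3*log(cos(2*a))/2


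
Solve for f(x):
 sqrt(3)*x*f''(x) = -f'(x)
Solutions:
 f(x) = C1 + C2*x^(1 - sqrt(3)/3)


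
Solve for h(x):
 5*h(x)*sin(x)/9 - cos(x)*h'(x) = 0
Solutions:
 h(x) = C1/cos(x)^(5/9)


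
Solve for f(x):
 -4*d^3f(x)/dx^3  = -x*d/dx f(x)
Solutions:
 f(x) = C1 + Integral(C2*airyai(2^(1/3)*x/2) + C3*airybi(2^(1/3)*x/2), x)


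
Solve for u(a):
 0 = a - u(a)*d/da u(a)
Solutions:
 u(a) = -sqrt(C1 + a^2)
 u(a) = sqrt(C1 + a^2)


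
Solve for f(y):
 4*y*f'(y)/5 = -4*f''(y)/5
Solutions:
 f(y) = C1 + C2*erf(sqrt(2)*y/2)


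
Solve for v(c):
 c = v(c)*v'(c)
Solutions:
 v(c) = -sqrt(C1 + c^2)
 v(c) = sqrt(C1 + c^2)


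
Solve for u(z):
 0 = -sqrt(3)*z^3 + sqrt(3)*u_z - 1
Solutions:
 u(z) = C1 + z^4/4 + sqrt(3)*z/3


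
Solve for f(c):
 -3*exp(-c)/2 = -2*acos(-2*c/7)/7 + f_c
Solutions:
 f(c) = C1 + 2*c*acos(-2*c/7)/7 + sqrt(49 - 4*c^2)/7 + 3*exp(-c)/2


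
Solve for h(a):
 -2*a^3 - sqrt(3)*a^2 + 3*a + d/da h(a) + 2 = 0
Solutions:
 h(a) = C1 + a^4/2 + sqrt(3)*a^3/3 - 3*a^2/2 - 2*a


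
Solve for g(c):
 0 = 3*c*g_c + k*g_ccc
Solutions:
 g(c) = C1 + Integral(C2*airyai(3^(1/3)*c*(-1/k)^(1/3)) + C3*airybi(3^(1/3)*c*(-1/k)^(1/3)), c)


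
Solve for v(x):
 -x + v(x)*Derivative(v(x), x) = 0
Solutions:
 v(x) = -sqrt(C1 + x^2)
 v(x) = sqrt(C1 + x^2)


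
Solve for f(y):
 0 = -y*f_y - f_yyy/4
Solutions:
 f(y) = C1 + Integral(C2*airyai(-2^(2/3)*y) + C3*airybi(-2^(2/3)*y), y)


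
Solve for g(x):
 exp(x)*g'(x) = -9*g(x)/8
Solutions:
 g(x) = C1*exp(9*exp(-x)/8)


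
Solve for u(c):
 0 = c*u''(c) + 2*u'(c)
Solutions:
 u(c) = C1 + C2/c


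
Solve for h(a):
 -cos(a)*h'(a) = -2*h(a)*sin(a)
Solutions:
 h(a) = C1/cos(a)^2


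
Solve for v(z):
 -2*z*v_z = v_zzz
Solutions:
 v(z) = C1 + Integral(C2*airyai(-2^(1/3)*z) + C3*airybi(-2^(1/3)*z), z)


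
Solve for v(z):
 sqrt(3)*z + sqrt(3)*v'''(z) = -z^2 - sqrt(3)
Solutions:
 v(z) = C1 + C2*z + C3*z^2 - sqrt(3)*z^5/180 - z^4/24 - z^3/6


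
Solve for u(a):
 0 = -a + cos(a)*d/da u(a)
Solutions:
 u(a) = C1 + Integral(a/cos(a), a)


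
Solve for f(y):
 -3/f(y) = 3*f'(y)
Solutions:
 f(y) = -sqrt(C1 - 2*y)
 f(y) = sqrt(C1 - 2*y)


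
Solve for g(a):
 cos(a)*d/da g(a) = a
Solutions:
 g(a) = C1 + Integral(a/cos(a), a)


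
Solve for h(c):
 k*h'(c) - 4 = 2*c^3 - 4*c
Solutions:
 h(c) = C1 + c^4/(2*k) - 2*c^2/k + 4*c/k


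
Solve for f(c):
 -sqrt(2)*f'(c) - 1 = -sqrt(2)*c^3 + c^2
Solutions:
 f(c) = C1 + c^4/4 - sqrt(2)*c^3/6 - sqrt(2)*c/2


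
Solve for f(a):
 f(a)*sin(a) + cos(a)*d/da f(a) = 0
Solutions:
 f(a) = C1*cos(a)


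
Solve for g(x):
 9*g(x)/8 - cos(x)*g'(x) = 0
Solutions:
 g(x) = C1*(sin(x) + 1)^(9/16)/(sin(x) - 1)^(9/16)


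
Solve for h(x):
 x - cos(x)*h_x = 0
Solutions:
 h(x) = C1 + Integral(x/cos(x), x)


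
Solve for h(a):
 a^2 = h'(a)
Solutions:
 h(a) = C1 + a^3/3


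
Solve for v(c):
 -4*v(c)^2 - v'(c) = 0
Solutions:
 v(c) = 1/(C1 + 4*c)


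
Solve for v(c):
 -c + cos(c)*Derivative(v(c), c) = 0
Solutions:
 v(c) = C1 + Integral(c/cos(c), c)


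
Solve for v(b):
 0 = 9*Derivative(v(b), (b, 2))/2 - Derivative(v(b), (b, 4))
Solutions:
 v(b) = C1 + C2*b + C3*exp(-3*sqrt(2)*b/2) + C4*exp(3*sqrt(2)*b/2)


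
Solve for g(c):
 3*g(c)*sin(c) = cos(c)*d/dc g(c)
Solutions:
 g(c) = C1/cos(c)^3


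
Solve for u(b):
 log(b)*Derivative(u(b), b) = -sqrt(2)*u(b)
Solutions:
 u(b) = C1*exp(-sqrt(2)*li(b))


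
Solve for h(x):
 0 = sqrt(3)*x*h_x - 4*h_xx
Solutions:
 h(x) = C1 + C2*erfi(sqrt(2)*3^(1/4)*x/4)


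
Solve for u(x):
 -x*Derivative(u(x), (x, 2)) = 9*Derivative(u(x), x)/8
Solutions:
 u(x) = C1 + C2/x^(1/8)


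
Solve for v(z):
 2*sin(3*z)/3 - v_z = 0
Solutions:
 v(z) = C1 - 2*cos(3*z)/9


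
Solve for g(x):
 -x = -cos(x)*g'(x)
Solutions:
 g(x) = C1 + Integral(x/cos(x), x)


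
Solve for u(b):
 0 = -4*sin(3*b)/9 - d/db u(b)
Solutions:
 u(b) = C1 + 4*cos(3*b)/27


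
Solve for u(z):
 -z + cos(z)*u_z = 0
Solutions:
 u(z) = C1 + Integral(z/cos(z), z)


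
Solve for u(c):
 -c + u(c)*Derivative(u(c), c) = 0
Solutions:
 u(c) = -sqrt(C1 + c^2)
 u(c) = sqrt(C1 + c^2)


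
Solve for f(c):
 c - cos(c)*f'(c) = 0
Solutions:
 f(c) = C1 + Integral(c/cos(c), c)


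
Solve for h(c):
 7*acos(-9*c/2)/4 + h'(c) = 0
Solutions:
 h(c) = C1 - 7*c*acos(-9*c/2)/4 - 7*sqrt(4 - 81*c^2)/36


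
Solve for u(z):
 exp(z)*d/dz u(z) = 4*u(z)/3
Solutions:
 u(z) = C1*exp(-4*exp(-z)/3)


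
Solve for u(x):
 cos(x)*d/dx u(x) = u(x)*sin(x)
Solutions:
 u(x) = C1/cos(x)


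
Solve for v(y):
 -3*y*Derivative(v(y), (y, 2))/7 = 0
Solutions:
 v(y) = C1 + C2*y


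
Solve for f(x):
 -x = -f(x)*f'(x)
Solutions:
 f(x) = -sqrt(C1 + x^2)
 f(x) = sqrt(C1 + x^2)


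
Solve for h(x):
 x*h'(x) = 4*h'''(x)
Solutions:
 h(x) = C1 + Integral(C2*airyai(2^(1/3)*x/2) + C3*airybi(2^(1/3)*x/2), x)


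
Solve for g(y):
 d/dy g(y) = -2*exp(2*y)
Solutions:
 g(y) = C1 - exp(2*y)


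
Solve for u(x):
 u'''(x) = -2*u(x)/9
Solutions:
 u(x) = C3*exp(-6^(1/3)*x/3) + (C1*sin(2^(1/3)*3^(5/6)*x/6) + C2*cos(2^(1/3)*3^(5/6)*x/6))*exp(6^(1/3)*x/6)


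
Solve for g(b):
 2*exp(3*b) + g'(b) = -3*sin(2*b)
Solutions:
 g(b) = C1 - 2*exp(3*b)/3 + 3*cos(2*b)/2


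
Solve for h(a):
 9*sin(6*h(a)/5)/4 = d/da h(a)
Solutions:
 -9*a/4 + 5*log(cos(6*h(a)/5) - 1)/12 - 5*log(cos(6*h(a)/5) + 1)/12 = C1


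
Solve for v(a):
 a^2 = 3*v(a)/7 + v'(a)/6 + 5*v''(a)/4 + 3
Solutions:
 v(a) = 7*a^2/3 - 49*a/27 + (C1*sin(sqrt(3731)*a/105) + C2*cos(sqrt(3731)*a/105))*exp(-a/15) - 4837/243


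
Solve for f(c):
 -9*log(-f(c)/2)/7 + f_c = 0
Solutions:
 -7*Integral(1/(log(-_y) - log(2)), (_y, f(c)))/9 = C1 - c


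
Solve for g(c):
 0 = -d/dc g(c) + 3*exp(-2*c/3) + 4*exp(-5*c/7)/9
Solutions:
 g(c) = C1 - 9*exp(-2*c/3)/2 - 28*exp(-5*c/7)/45


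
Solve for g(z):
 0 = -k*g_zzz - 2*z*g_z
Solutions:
 g(z) = C1 + Integral(C2*airyai(2^(1/3)*z*(-1/k)^(1/3)) + C3*airybi(2^(1/3)*z*(-1/k)^(1/3)), z)


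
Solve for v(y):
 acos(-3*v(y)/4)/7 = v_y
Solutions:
 Integral(1/acos(-3*_y/4), (_y, v(y))) = C1 + y/7


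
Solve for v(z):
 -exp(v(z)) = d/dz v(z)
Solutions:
 v(z) = log(1/(C1 + z))


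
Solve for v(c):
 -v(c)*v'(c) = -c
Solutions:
 v(c) = -sqrt(C1 + c^2)
 v(c) = sqrt(C1 + c^2)


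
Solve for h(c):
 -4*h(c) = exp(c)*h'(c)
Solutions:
 h(c) = C1*exp(4*exp(-c))


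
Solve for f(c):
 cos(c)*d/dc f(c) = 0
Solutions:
 f(c) = C1


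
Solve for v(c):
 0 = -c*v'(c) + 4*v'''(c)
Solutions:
 v(c) = C1 + Integral(C2*airyai(2^(1/3)*c/2) + C3*airybi(2^(1/3)*c/2), c)


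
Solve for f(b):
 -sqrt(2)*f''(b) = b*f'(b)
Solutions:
 f(b) = C1 + C2*erf(2^(1/4)*b/2)


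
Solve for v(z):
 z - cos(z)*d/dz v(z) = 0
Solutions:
 v(z) = C1 + Integral(z/cos(z), z)


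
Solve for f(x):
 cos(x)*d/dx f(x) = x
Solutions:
 f(x) = C1 + Integral(x/cos(x), x)


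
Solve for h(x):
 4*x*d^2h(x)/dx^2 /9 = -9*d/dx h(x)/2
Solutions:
 h(x) = C1 + C2/x^(73/8)


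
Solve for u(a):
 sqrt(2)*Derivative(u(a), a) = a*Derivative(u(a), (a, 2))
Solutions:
 u(a) = C1 + C2*a^(1 + sqrt(2))


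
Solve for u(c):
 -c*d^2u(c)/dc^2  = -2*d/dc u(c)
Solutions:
 u(c) = C1 + C2*c^3


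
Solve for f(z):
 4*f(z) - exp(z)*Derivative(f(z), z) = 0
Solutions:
 f(z) = C1*exp(-4*exp(-z))


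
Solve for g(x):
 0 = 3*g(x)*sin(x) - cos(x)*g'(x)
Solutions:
 g(x) = C1/cos(x)^3


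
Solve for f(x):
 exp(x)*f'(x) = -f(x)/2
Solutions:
 f(x) = C1*exp(exp(-x)/2)


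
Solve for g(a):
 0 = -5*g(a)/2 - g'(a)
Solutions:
 g(a) = C1*exp(-5*a/2)
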